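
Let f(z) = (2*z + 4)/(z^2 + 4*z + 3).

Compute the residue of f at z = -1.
1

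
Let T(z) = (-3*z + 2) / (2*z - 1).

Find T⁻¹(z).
Set w = T(z) = (-3*z + 2) / (2*z - 1) and solve for z:
  w*(2*z - 1) = -3*z + 2
  -w + z*(2*w + 3) - 2 = 0
  z*(2*w + 3) = w + 2
  z = (-w - 2)/(-2*w - 3)
Renaming the variable, T⁻¹(z) = (-z - 2)/(-2*z - 3) = (z + 2)/(2*z + 3).
(Check: ad - bc = -1 ≠ 0, so T is invertible.)

Final answer: (z + 2)/(2*z + 3)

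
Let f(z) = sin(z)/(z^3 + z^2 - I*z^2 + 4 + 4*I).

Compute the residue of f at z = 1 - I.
Write f(z) = P(z)/Q(z) with P(z) = sin(z) and Q(z) = z^3 + z^2 - I*z^2 + 4 + 4*I.
The denominator factors as Q(z) = (z + 2)*(z - 2*I)*(z - 1 + I), so z = 1 - I is a simple zero of Q and P is analytic there; z = 1 - I is therefore a simple pole and
  Res(f, z₀) = P(z₀)/Q'(z₀).

Q'(z) = 3*z^2 + 2*z - 2*I*z, so Q'(1 - I) = -10*I.
P(1 - I) = sin(1 - I).

Res(f, 1 - I) = (sin(1 - I))/(-10*I) = I*sin(1 - I)/10

Final answer: I*sin(1 - I)/10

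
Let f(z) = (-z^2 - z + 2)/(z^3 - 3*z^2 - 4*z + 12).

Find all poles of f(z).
The singularities of f are the zeros of the denominator. Factoring,
  z^3 - 3*z^2 - 4*z + 12 = (z - 2)*(z - 3)*(z + 2)
so the candidates are z = 2, z = 3, z = -2.

Check the numerator P(z) = -z^2 - z + 2 at each one:
  P(2) = -4 ≠ 0, so z = 2 is a (simple) pole.
  P(3) = -10 ≠ 0, so z = 3 is a (simple) pole.
  P(-2) = 0, so the factor (z + 2) cancels and z = -2 is only a removable singularity, not a pole.

Poles of f: {2, 3}

Final answer: {2, 3}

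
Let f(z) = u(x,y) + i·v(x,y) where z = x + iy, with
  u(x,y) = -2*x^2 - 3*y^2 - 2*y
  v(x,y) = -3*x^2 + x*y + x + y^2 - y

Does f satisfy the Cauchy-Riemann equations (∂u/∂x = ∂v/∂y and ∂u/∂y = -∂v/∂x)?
∂u/∂x = -4*x
∂v/∂y = x + 2*y - 1
∂u/∂y = -6*y - 2
∂v/∂x = -6*x + y + 1
∂u/∂x ≠ ∂v/∂y and ∂u/∂y ≠ -∂v/∂x; the Cauchy-Riemann equations are not satisfied, so f is not analytic.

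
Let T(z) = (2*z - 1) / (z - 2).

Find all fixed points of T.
{2 - sqrt(3), sqrt(3) + 2}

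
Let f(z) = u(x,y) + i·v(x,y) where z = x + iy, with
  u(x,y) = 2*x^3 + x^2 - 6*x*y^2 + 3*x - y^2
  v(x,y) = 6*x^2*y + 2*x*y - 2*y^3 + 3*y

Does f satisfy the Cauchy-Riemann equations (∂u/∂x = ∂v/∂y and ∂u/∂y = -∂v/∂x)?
∂u/∂x = 6*x^2 + 2*x - 6*y^2 + 3
∂v/∂y = 6*x^2 + 2*x - 6*y^2 + 3
∂u/∂y = -12*x*y - 2*y
∂v/∂x = 12*x*y + 2*y
∂u/∂x = ∂v/∂y and ∂u/∂y = -∂v/∂x hold identically; f is analytic.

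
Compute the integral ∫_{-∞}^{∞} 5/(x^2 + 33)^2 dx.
Let f(z) = 5/(z^2 + 33)^2. The denominator has no real zeros and deg Q - deg P = 4 ≥ 2, so the integral of f over the upper semicircle |z| = R tends to 0 as R → ∞. Closing the contour in the upper half-plane,
  ∫_{-∞}^{∞} f(x) dx = 2πi · Σ Res(f, z_k)  over the poles with Im z_k > 0.

Zeros of the denominator: z^2 + 33 = 0 gives z = ±sqrt(33)*I.
Upper half-plane: z = sqrt(33)*I (a pole of order 2).

Write f(z) = g(z)/(z - sqrt(33)*I)^2 with g(z) = 5/(z + sqrt(33)*I)^2. For a double pole, Res(f, z₀) = g'(z₀):
  g'(z) = -10/(z + sqrt(33)*I)^3
  Res(f, sqrt(33)*I) = g'(sqrt(33)*I) = -5*sqrt(33)*I/4356

∫_{-∞}^{∞} f(x) dx = 2πi · (-5*sqrt(33)*I/4356) = 5*sqrt(33)*pi/2178

Final answer: 5*sqrt(33)*pi/2178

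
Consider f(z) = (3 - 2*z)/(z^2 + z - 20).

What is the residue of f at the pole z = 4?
Write f(z) = P(z)/Q(z) with P(z) = 3 - 2*z and Q(z) = z^2 + z - 20.
The denominator factors as Q(z) = (z + 5)*(z - 4), so z = 4 is a simple zero of Q and P is analytic there; z = 4 is therefore a simple pole and
  Res(f, z₀) = P(z₀)/Q'(z₀).

Q'(z) = 2*z + 1, so Q'(4) = 9.
P(4) = -5.

Res(f, 4) = (-5)/(9) = -5/9

Final answer: -5/9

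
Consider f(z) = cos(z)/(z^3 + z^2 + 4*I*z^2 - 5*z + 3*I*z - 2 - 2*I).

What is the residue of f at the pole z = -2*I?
Write f(z) = P(z)/Q(z) with P(z) = cos(z) and Q(z) = z^3 + z^2 + 4*I*z^2 - 5*z + 3*I*z - 2 - 2*I.
The denominator factors as Q(z) = (z + I)*(z + 1 + I)*(z + 2*I), so z = -2*I is a simple zero of Q and P is analytic there; z = -2*I is therefore a simple pole and
  Res(f, z₀) = P(z₀)/Q'(z₀).

Q'(z) = 3*z^2 + 2*z + 8*I*z - 5 + 3*I, so Q'(-2*I) = -1 - I.
P(-2*I) = cosh(2).

Res(f, -2*I) = (cosh(2))/(-1 - I) = (-1/2 + I/2)*cosh(2)

Final answer: (-1/2 + I/2)*cosh(2)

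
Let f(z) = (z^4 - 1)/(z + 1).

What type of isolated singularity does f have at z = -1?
The numerator vanishes at z = -1 ((-1)^4 = 1), so it is divisible by z + 1:
  z^4 - 1 = (z + 1)*(z^3 - z^2 + z - 1)
Hence for z ≠ -1, f(z) = z^3 - z^2 + z - 1, a polynomial, and lim_{z→-1} f(z) = -4 is finite.
So the singularity is removable.

Final answer: removable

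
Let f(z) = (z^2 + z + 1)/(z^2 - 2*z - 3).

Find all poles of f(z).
{-1, 3}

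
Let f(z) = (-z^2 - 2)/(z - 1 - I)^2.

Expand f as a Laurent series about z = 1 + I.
Put w = z - (1 + I), i.e. z = w + 1 + I. The denominator is w^2, so it suffices to rewrite the numerator in powers of w.

P(z) = -z^2 - 2
P(w + 1 + I) = -2 - 2*I + (-2 - 2*I)*w - w^2

Dividing each term by w^2:
  f = (-2 - 2*I)/w^2 + (-2 - 2*I)/w - 1

Substituting back w = z - 1 - I:
  f(z) = (-2 - 2*I)/(z - 1 - I)^2 + (-2 - 2*I)/(z - 1 - I) - 1

The series is finite because the numerator is a polynomial; the negative powers form the principal part, and the coefficient of 1/(z - 1 - I) gives Res(f, 1 + I) = -2 - 2*I.

Final answer: (-2 - 2*I)/(z - 1 - I)^2 + (-2 - 2*I)/(z - 1 - I) - 1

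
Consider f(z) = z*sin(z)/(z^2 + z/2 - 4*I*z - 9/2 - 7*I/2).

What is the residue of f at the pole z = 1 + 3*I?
Write f(z) = P(z)/Q(z) with P(z) = z*sin(z) and Q(z) = z^2 + z/2 - 4*I*z - 9/2 - 7*I/2.
The denominator factors as Q(z) = (z + 3/2 - I)*(z - 1 - 3*I), so z = 1 + 3*I is a simple zero of Q and P is analytic there; z = 1 + 3*I is therefore a simple pole and
  Res(f, z₀) = P(z₀)/Q'(z₀).

Q'(z) = 2*z + 1/2 - 4*I, so Q'(1 + 3*I) = 5/2 + 2*I.
P(1 + 3*I) = (1 + 3*I)*sin(1 + 3*I).

Res(f, 1 + 3*I) = ((1 + 3*I)*sin(1 + 3*I))/(5/2 + 2*I) = (34/41 + 22*I/41)*sin(1 + 3*I)

Final answer: (34/41 + 22*I/41)*sin(1 + 3*I)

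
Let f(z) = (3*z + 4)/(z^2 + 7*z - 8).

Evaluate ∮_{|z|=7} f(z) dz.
By the residue theorem, ∮_C f(z) dz = 2πi · (sum of the residues of f at the poles inside |z| = 7).

The denominator factors as (z + 8)*(z - 1), so the singularities of f are simple poles at z = -8, z = 1.
  |-8|² = 64 > 49 = 7², so this pole is outside the contour.
  |1|² = 1 < 49 = 7², so this pole is inside the contour.

With P(z) = 3*z + 4 and Q(z) = z^2 + 7*z - 8, each pole is simple, so Res(f, z₀) = P(z₀)/Q'(z₀) with Q'(z) = 2*z + 7.
  Res(f, 1) = P(1)/Q'(1) = (7)/(9) = 7/9

∮_C f(z) dz = 2πi · (7/9) = 14*I*pi/9

Final answer: 14*I*pi/9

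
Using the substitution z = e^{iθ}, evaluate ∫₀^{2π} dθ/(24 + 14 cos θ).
sqrt(95)*pi/95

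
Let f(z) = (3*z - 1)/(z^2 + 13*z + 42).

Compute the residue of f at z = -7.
Write f(z) = P(z)/Q(z) with P(z) = 3*z - 1 and Q(z) = z^2 + 13*z + 42.
The denominator factors as Q(z) = (z + 6)*(z + 7), so z = -7 is a simple zero of Q and P is analytic there; z = -7 is therefore a simple pole and
  Res(f, z₀) = P(z₀)/Q'(z₀).

Q'(z) = 2*z + 13, so Q'(-7) = -1.
P(-7) = -22.

Res(f, -7) = (-22)/(-1) = 22

Final answer: 22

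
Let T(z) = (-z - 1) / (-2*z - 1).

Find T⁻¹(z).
Set w = T(z) = (-z - 1) / (-2*z - 1) and solve for z:
  w*(-2*z - 1) = -z - 1
  -w + z*(1 - 2*w) + 1 = 0
  z*(1 - 2*w) = w - 1
  z = (1 - w)/(2*w - 1)
Renaming the variable, T⁻¹(z) = (-z + 1)/(2*z - 1).
(Check: ad - bc = -1 ≠ 0, so T is invertible.)

Final answer: (-z + 1)/(2*z - 1)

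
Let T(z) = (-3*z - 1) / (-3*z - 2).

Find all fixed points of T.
T(z) = z means -3*z - 1 = z*(-3*z - 2), i.e.
  -3*z^2 + z + 1 = 0.
Discriminant: (1)^2 - 4*(-3)*(1) = 13, so the roots are real.
  z = (-1 ± sqrt(13))/(2*(-3))
Fixed points: {1/6 - sqrt(13)/6, 1/6 + sqrt(13)/6}

Final answer: {1/6 - sqrt(13)/6, 1/6 + sqrt(13)/6}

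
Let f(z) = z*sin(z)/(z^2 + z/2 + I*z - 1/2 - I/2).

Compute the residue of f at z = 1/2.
(3/13 - 2*I/13)*sin(1/2)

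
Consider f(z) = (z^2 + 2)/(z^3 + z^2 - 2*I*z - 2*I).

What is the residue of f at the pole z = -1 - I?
-I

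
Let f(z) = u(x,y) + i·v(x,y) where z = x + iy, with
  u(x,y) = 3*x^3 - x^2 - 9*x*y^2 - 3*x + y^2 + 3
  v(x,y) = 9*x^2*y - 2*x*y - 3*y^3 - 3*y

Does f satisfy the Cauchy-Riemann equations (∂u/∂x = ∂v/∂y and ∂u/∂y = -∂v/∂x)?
∂u/∂x = 9*x^2 - 2*x - 9*y^2 - 3
∂v/∂y = 9*x^2 - 2*x - 9*y^2 - 3
∂u/∂y = -18*x*y + 2*y
∂v/∂x = 18*x*y - 2*y
∂u/∂x = ∂v/∂y and ∂u/∂y = -∂v/∂x hold identically; f is analytic.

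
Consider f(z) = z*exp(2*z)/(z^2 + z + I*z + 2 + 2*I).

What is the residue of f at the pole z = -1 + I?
Write f(z) = P(z)/Q(z) with P(z) = z*exp(2*z) and Q(z) = z^2 + z + I*z + 2 + 2*I.
The denominator factors as Q(z) = (z + 2*I)*(z + 1 - I), so z = -1 + I is a simple zero of Q and P is analytic there; z = -1 + I is therefore a simple pole and
  Res(f, z₀) = P(z₀)/Q'(z₀).

Q'(z) = 2*z + 1 + I, so Q'(-1 + I) = -1 + 3*I.
P(-1 + I) = (-1 + I)*exp(-2 + 2*I).

Res(f, -1 + I) = ((-1 + I)*exp(-2 + 2*I))/(-1 + 3*I) = (2/5 + I/5)*exp(-2 + 2*I)

Final answer: (2/5 + I/5)*exp(-2 + 2*I)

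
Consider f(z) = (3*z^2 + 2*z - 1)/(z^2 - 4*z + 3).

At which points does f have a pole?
The singularities of f are the zeros of the denominator. Factoring,
  z^2 - 4*z + 3 = (z - 3)*(z - 1)
so the candidates are z = 3, z = 1.

Check the numerator P(z) = 3*z^2 + 2*z - 1 at each one:
  P(3) = 32 ≠ 0, so z = 3 is a (simple) pole.
  P(1) = 4 ≠ 0, so z = 1 is a (simple) pole.

Poles of f: {1, 3}

Final answer: {1, 3}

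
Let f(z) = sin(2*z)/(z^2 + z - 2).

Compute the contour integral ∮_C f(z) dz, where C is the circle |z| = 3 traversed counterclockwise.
By the residue theorem, ∮_C f(z) dz = 2πi · (sum of the residues of f at the poles inside |z| = 3).

The denominator factors as (z + 2)*(z - 1), so the singularities of f are simple poles at z = -2, z = 1.
  |-2|² = 4 < 9 = 3², so this pole is inside the contour.
  |1|² = 1 < 9 = 3², so this pole is inside the contour.

With P(z) = sin(2*z) and Q(z) = z^2 + z - 2, each pole is simple, so Res(f, z₀) = P(z₀)/Q'(z₀) with Q'(z) = 2*z + 1.
  Res(f, -2) = P(-2)/Q'(-2) = (-sin(4))/(-3) = sin(4)/3
  Res(f, 1) = P(1)/Q'(1) = (sin(2))/(3) = sin(2)/3

Sum of residues inside C: sin(4)/3 + sin(2)/3
∮_C f(z) dz = 2πi · (sin(4)/3 + sin(2)/3) = 2*I*pi*sin(4)/3 + 2*I*pi*sin(2)/3

Final answer: 2*I*pi*sin(4)/3 + 2*I*pi*sin(2)/3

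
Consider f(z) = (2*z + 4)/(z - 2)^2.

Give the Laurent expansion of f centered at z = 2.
8/(z - 2)^2 + 2/(z - 2)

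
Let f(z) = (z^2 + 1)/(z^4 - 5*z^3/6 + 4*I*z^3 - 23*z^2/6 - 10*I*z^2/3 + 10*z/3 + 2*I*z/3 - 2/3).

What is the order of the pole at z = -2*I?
Factor the denominator:
  z^4 - 5*z^3/6 + 4*I*z^3 - 23*z^2/6 - 10*I*z^2/3 + 10*z/3 + 2*I*z/3 - 2/3 = (z + 2*I)^2*(z - 1/3)*(z - 1/2)

The numerator P(z) = z^2 + 1 has P(-2*I) = -3 ≠ 0, so no factor of (z + 2*I) cancels.
Near z = -2*I we can therefore write f(z) = g(z)/(z + 2*I)^2 with g analytic at -2*I and g(-2*I) ≠ 0 (g is the numerator divided by the remaining denominator factors).

Hence z = -2*I is a pole of order 2.

Final answer: 2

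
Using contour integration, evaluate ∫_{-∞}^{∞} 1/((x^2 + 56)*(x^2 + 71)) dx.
Let f(z) = 1/((z^2 + 56)*(z^2 + 71)). The denominator has no real zeros and deg Q - deg P = 4 ≥ 2, so the integral of f over the upper semicircle |z| = R tends to 0 as R → ∞. Closing the contour in the upper half-plane,
  ∫_{-∞}^{∞} f(x) dx = 2πi · Σ Res(f, z_k)  over the poles with Im z_k > 0.

Zeros of the denominator: z^2 + 56 = 0 gives z = ±2*sqrt(14)*I; z^2 + 71 = 0 gives z = ±sqrt(71)*I.
Upper half-plane: z = 2*sqrt(14)*I, z = sqrt(71)*I (simple).

Each pole is a simple zero of Q(z) = z^4 + 127*z^2 + 3976, so Res(f, z₀) = P(z₀)/Q'(z₀) with P(z) = 1, Q'(z) = 4*z^3 + 254*z:
  Res(f, 2*sqrt(14)*I) = (1)/(60*sqrt(14)*I) = -sqrt(14)*I/840
  Res(f, sqrt(71)*I) = (1)/(-30*sqrt(71)*I) = sqrt(71)*I/2130

Sum of residues: I*(-sqrt(14)/840 + sqrt(71)/2130)
∫_{-∞}^{∞} f(x) dx = 2πi · (I*(-sqrt(14)/840 + sqrt(71)/2130)) = pi*(-28*sqrt(71) + 71*sqrt(14))/29820

Final answer: pi*(-28*sqrt(71) + 71*sqrt(14))/29820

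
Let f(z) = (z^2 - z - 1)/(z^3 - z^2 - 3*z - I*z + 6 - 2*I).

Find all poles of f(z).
The singularities of f are the zeros of the denominator. Factoring,
  z^3 - z^2 - 3*z - I*z + 6 - 2*I = (z + 2)*(z - 1 + I)*(z - 2 - I)
so the candidates are z = -2, z = 1 - I, z = 2 + I.

Check the numerator P(z) = z^2 - z - 1 at each one:
  P(-2) = 5 ≠ 0, so z = -2 is a (simple) pole.
  P(1 - I) = -2 - I ≠ 0, so z = 1 - I is a (simple) pole.
  P(2 + I) = 3*I ≠ 0, so z = 2 + I is a (simple) pole.

Poles of f: {-2, 1 - I, 2 + I}

Final answer: {-2, 1 - I, 2 + I}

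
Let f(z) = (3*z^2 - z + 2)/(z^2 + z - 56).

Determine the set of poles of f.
The singularities of f are the zeros of the denominator. Factoring,
  z^2 + z - 56 = (z + 8)*(z - 7)
so the candidates are z = -8, z = 7.

Check the numerator P(z) = 3*z^2 - z + 2 at each one:
  P(-8) = 202 ≠ 0, so z = -8 is a (simple) pole.
  P(7) = 142 ≠ 0, so z = 7 is a (simple) pole.

Poles of f: {-8, 7}

Final answer: {-8, 7}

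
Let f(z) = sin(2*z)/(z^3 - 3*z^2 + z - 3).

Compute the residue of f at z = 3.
Write f(z) = P(z)/Q(z) with P(z) = sin(2*z) and Q(z) = z^3 - 3*z^2 + z - 3.
The denominator factors as Q(z) = (z - I)*(z + I)*(z - 3), so z = 3 is a simple zero of Q and P is analytic there; z = 3 is therefore a simple pole and
  Res(f, z₀) = P(z₀)/Q'(z₀).

Q'(z) = 3*z^2 - 6*z + 1, so Q'(3) = 10.
P(3) = sin(6).

Res(f, 3) = (sin(6))/(10) = sin(6)/10

Final answer: sin(6)/10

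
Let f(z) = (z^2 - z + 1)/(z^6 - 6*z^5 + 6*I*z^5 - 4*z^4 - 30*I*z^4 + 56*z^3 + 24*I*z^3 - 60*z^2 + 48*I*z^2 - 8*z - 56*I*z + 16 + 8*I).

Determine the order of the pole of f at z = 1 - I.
Factor the denominator:
  z^6 - 6*z^5 + 6*I*z^5 - 4*z^4 - 30*I*z^4 + 56*z^3 + 24*I*z^3 - 60*z^2 + 48*I*z^2 - 8*z - 56*I*z + 16 + 8*I = (z - 1 + I)^4*(z - 3 + I)*(z + 1 + I)

The numerator P(z) = z^2 - z + 1 has P(1 - I) = -I ≠ 0, so no factor of (z - 1 + I) cancels.
Near z = 1 - I we can therefore write f(z) = g(z)/(z - 1 + I)^4 with g analytic at 1 - I and g(1 - I) ≠ 0 (g is the numerator divided by the remaining denominator factors).

Hence z = 1 - I is a pole of order 4.

Final answer: 4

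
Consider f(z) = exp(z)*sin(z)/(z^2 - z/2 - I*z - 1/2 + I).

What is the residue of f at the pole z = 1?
Write f(z) = P(z)/Q(z) with P(z) = exp(z)*sin(z) and Q(z) = z^2 - z/2 - I*z - 1/2 + I.
The denominator factors as Q(z) = (z + 1/2 - I)*(z - 1), so z = 1 is a simple zero of Q and P is analytic there; z = 1 is therefore a simple pole and
  Res(f, z₀) = P(z₀)/Q'(z₀).

Q'(z) = 2*z - 1/2 - I, so Q'(1) = 3/2 - I.
P(1) = exp(1)*sin(1).

Res(f, 1) = (exp(1)*sin(1))/(3/2 - I) = exp(1)*(6/13 + 4*I/13)*sin(1)

Final answer: exp(1)*(6/13 + 4*I/13)*sin(1)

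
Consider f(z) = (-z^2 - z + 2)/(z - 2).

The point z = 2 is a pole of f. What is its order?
Factor the denominator:
  z - 2 = (z - 2)

The numerator P(z) = -z^2 - z + 2 has P(2) = -4 ≠ 0, so no factor of (z - 2) cancels.
Near z = 2 we can therefore write f(z) = g(z)/(z - 2) with g analytic at 2 and g(2) ≠ 0 (g is just the numerator).

Hence z = 2 is a pole of order 1.

Final answer: 1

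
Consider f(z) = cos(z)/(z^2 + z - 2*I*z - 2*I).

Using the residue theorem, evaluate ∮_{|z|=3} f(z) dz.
pi*(-4/5 - 2*I/5)*cos(1) + pi*(4/5 + 2*I/5)*cosh(2)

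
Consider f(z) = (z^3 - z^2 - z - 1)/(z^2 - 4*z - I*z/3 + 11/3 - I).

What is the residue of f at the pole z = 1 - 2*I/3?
Write f(z) = P(z)/Q(z) with P(z) = z^3 - z^2 - z - 1 and Q(z) = z^2 - 4*z - I*z/3 + 11/3 - I.
The denominator factors as Q(z) = (z - 1 + 2*I/3)*(z - 3 - I), so z = 1 - 2*I/3 is a simple zero of Q and P is analytic there; z = 1 - 2*I/3 is therefore a simple pole and
  Res(f, z₀) = P(z₀)/Q'(z₀).

Q'(z) = 2*z - 4 - I/3, so Q'(1 - 2*I/3) = -2 - 5*I/3.
P(1 - 2*I/3) = -26/9 + 8*I/27.

Res(f, 1 - 2*I/3) = (-26/9 + 8*I/27)/(-2 - 5*I/3) = 428/549 - 146*I/183

Final answer: 428/549 - 146*I/183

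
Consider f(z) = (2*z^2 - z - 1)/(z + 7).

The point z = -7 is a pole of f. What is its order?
Factor the denominator:
  z + 7 = (z + 7)

The numerator P(z) = 2*z^2 - z - 1 has P(-7) = 104 ≠ 0, so no factor of (z + 7) cancels.
Near z = -7 we can therefore write f(z) = g(z)/(z + 7) with g analytic at -7 and g(-7) ≠ 0 (g is just the numerator).

Hence z = -7 is a pole of order 1.

Final answer: 1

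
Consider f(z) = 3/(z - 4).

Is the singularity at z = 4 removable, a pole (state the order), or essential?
pole of order 1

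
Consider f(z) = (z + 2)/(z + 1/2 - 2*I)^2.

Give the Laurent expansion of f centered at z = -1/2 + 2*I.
Put w = z - (-1/2 + 2*I), i.e. z = w - 1/2 + 2*I. The denominator is w^2, so it suffices to rewrite the numerator in powers of w.

P(z) = z + 2
P(w - 1/2 + 2*I) = 3/2 + 2*I + w

Dividing each term by w^2:
  f = (3/2 + 2*I)/w^2 + 1/w

Substituting back w = z + 1/2 - 2*I:
  f(z) = (3/2 + 2*I)/(z + 1/2 - 2*I)^2 + 1/(z + 1/2 - 2*I)

The series is finite because the numerator is a polynomial; the negative powers form the principal part, and the coefficient of 1/(z + 1/2 - 2*I) gives Res(f, -1/2 + 2*I) = 1.

Final answer: (3/2 + 2*I)/(z + 1/2 - 2*I)^2 + 1/(z + 1/2 - 2*I)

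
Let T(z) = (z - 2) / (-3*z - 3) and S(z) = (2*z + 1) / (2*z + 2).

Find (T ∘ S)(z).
(T ∘ S)(z) = T(S(z)) = ((1)*S(z) + (-2))/((-3)*S(z) + (-3)). Multiply numerator and denominator by 2*z + 2:
  numerator:   (1)*(2*z + 1) + (-2)*(2*z + 2) = -2*z - 3
  denominator: (-3)*(2*z + 1) + (-3)*(2*z + 2) = -12*z - 9
(T ∘ S)(z) = (-2*z - 3)/(-12*z - 9) = (2*z + 3)/(12*z + 9)

Final answer: (2*z + 3)/(12*z + 9)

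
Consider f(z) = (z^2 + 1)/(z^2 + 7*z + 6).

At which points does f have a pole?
{-6, -1}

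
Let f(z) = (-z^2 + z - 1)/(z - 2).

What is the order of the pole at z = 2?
1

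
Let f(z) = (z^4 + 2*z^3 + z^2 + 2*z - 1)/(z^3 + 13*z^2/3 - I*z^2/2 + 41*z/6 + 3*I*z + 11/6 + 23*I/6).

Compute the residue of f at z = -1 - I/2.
Write f(z) = P(z)/Q(z) with P(z) = z^4 + 2*z^3 + z^2 + 2*z - 1 and Q(z) = z^3 + 13*z^2/3 - I*z^2/2 + 41*z/6 + 3*I*z + 11/6 + 23*I/6.
The denominator factors as Q(z) = (z + 3 - 2*I)*(z + 1/3 + I)*(z + 1 + I/2), so z = -1 - I/2 is a simple zero of Q and P is analytic there; z = -1 - I/2 is therefore a simple pole and
  Res(f, z₀) = P(z₀)/Q'(z₀).

Q'(z) = 3*z^2 + 26*z/3 - I*z + 41/6 + 3*I, so Q'(-1 - I/2) = -1/12 + 8*I/3.
P(-1 - I/2) = -51/16 - 5*I/4.

Res(f, -1 - I/2) = (-51/16 - 5*I/4)/(-1/12 + 8*I/3) = -1767/4100 + 1239*I/1025

Final answer: -1767/4100 + 1239*I/1025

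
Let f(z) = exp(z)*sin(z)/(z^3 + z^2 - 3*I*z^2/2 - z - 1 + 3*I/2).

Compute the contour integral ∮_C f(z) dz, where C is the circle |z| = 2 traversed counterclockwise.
By the residue theorem, ∮_C f(z) dz = 2πi · (sum of the residues of f at the poles inside |z| = 2).

The denominator factors as (z - 1)*(z + 1 - 3*I/2)*(z + 1), so the singularities of f are simple poles at z = 1, z = -1 + 3*I/2, z = -1.
  |1|² = 1 < 4 = 2², so this pole is inside the contour.
  |-1 + 3*I/2|² = 13/4 < 4 = 2², so this pole is inside the contour.
  |-1|² = 1 < 4 = 2², so this pole is inside the contour.

With P(z) = exp(z)*sin(z) and Q(z) = z^3 + z^2 - 3*I*z^2/2 - z - 1 + 3*I/2, each pole is simple, so Res(f, z₀) = P(z₀)/Q'(z₀) with Q'(z) = 3*z^2 + 2*z - 3*I*z - 1.
  Res(f, 1) = P(1)/Q'(1) = (exp(1)*sin(1))/(4 - 3*I) = exp(1)*(4/25 + 3*I/25)*sin(1)
  Res(f, -1 + 3*I/2) = P(-1 + 3*I/2)/Q'(-1 + 3*I/2) = (-exp(-1 + 3*I/2)*sin(1 - 3*I/2))/(-9/4 - 3*I) = (4/25 - 16*I/75)*exp(-1 + 3*I/2)*sin(1 - 3*I/2)
  Res(f, -1) = P(-1)/Q'(-1) = (-exp(-1)*sin(1))/(3*I) = I*exp(-1)*sin(1)/3

Sum of residues inside C: (4/25 - 16*I/75)*exp(-1 + 3*I/2)*sin(1 - 3*I/2) + I*exp(-1)*sin(1)/3 + exp(1)*(4/25 + 3*I/25)*sin(1)
∮_C f(z) dz = 2πi · ((4/25 - 16*I/75)*exp(-1 + 3*I/2)*sin(1 - 3*I/2) + I*exp(-1)*sin(1)/3 + exp(1)*(4/25 + 3*I/25)*sin(1)) = -2*pi*exp(-1)*sin(1)/3 + pi*(32/75 + 8*I/25)*exp(-1 + 3*I/2)*sin(1 - 3*I/2) + exp(1)*pi*(-6/25 + 8*I/25)*sin(1)

Final answer: -2*pi*exp(-1)*sin(1)/3 + pi*(32/75 + 8*I/25)*exp(-1 + 3*I/2)*sin(1 - 3*I/2) + exp(1)*pi*(-6/25 + 8*I/25)*sin(1)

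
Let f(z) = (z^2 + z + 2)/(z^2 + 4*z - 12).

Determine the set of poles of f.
The singularities of f are the zeros of the denominator. Factoring,
  z^2 + 4*z - 12 = (z + 6)*(z - 2)
so the candidates are z = -6, z = 2.

Check the numerator P(z) = z^2 + z + 2 at each one:
  P(-6) = 32 ≠ 0, so z = -6 is a (simple) pole.
  P(2) = 8 ≠ 0, so z = 2 is a (simple) pole.

Poles of f: {-6, 2}

Final answer: {-6, 2}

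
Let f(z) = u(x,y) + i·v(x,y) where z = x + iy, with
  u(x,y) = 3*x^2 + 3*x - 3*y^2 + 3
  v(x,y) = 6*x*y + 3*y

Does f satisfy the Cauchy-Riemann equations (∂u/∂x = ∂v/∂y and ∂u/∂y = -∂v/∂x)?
∂u/∂x = 6*x + 3
∂v/∂y = 6*x + 3
∂u/∂y = -6*y
∂v/∂x = 6*y
∂u/∂x = ∂v/∂y and ∂u/∂y = -∂v/∂x hold identically; f is analytic.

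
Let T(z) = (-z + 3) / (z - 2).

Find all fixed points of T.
{1/2 - sqrt(13)/2, 1/2 + sqrt(13)/2}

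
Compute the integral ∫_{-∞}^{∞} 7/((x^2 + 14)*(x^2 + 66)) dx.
Let f(z) = 7/((z^2 + 14)*(z^2 + 66)). The denominator has no real zeros and deg Q - deg P = 4 ≥ 2, so the integral of f over the upper semicircle |z| = R tends to 0 as R → ∞. Closing the contour in the upper half-plane,
  ∫_{-∞}^{∞} f(x) dx = 2πi · Σ Res(f, z_k)  over the poles with Im z_k > 0.

Zeros of the denominator: z^2 + 14 = 0 gives z = ±sqrt(14)*I; z^2 + 66 = 0 gives z = ±sqrt(66)*I.
Upper half-plane: z = sqrt(14)*I, z = sqrt(66)*I (simple).

Each pole is a simple zero of Q(z) = z^4 + 80*z^2 + 924, so Res(f, z₀) = P(z₀)/Q'(z₀) with P(z) = 7, Q'(z) = 4*z^3 + 160*z:
  Res(f, sqrt(14)*I) = (7)/(104*sqrt(14)*I) = -sqrt(14)*I/208
  Res(f, sqrt(66)*I) = (7)/(-104*sqrt(66)*I) = 7*sqrt(66)*I/6864

Sum of residues: I*(-33*sqrt(14) + 7*sqrt(66))/6864
∫_{-∞}^{∞} f(x) dx = 2πi · (I*(-33*sqrt(14) + 7*sqrt(66))/6864) = pi*(-7*sqrt(66) + 33*sqrt(14))/3432

Final answer: pi*(-7*sqrt(66) + 33*sqrt(14))/3432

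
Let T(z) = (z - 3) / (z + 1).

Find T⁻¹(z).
Set w = T(z) = (z - 3) / (z + 1) and solve for z:
  w*(z + 1) = z - 3
  w + z*(w - 1) + 3 = 0
  z*(w - 1) = -w - 3
  z = (w + 3)/(1 - w)
Renaming the variable, T⁻¹(z) = (z + 3)/(-z + 1) = (-z - 3)/(z - 1).
(Check: ad - bc = 4 ≠ 0, so T is invertible.)

Final answer: (-z - 3)/(z - 1)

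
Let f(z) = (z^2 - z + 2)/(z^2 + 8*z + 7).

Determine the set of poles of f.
{-7, -1}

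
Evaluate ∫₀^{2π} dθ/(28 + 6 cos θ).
Let J = ∫₀^{2π} dθ/(28 + 6 cos θ).
Put z = e^{iθ}: then cos θ = (z + 1/z)/2, dθ = dz/(iz), and z runs once counterclockwise around |z| = 1:
  J = ∮_{|z|=1} 1/(28 + 6*(z + 1/z)/2) · dz/(iz) = (2/i) ∮_{|z|=1} dz/(6*z^2 + 56*z + 6).
The roots of 6*z^2 + 56*z + 6 are z = (-28 ± sqrt(28^2 - 6^2))/6, with sqrt(748) = 2*sqrt(187); their product is 1, so only z₊ = -14/3 + sqrt(187)/3 lies inside the unit circle (z₋ = -14/3 - sqrt(187)/3 lies outside).
z₊ is a simple zero of q(z) = 6*z^2 + 56*z + 6, so Res(1/q, z₊) = 1/q'(z₊) with q'(z) = 12*z + 56; and q'(z₊) = 6*(z₊ - z₋) = 4*sqrt(187).
Therefore J = (2/i) · 2πi · 1/(4*sqrt(187)) = 2*pi/(2*sqrt(187)) = sqrt(187)*pi/187

Final answer: sqrt(187)*pi/187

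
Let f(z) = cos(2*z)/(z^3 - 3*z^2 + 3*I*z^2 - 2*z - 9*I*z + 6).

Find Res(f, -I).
Write f(z) = P(z)/Q(z) with P(z) = cos(2*z) and Q(z) = z^3 - 3*z^2 + 3*I*z^2 - 2*z - 9*I*z + 6.
The denominator factors as Q(z) = (z + 2*I)*(z - 3)*(z + I), so z = -I is a simple zero of Q and P is analytic there; z = -I is therefore a simple pole and
  Res(f, z₀) = P(z₀)/Q'(z₀).

Q'(z) = 3*z^2 - 6*z + 6*I*z - 2 - 9*I, so Q'(-I) = 1 - 3*I.
P(-I) = cosh(2).

Res(f, -I) = (cosh(2))/(1 - 3*I) = (1/10 + 3*I/10)*cosh(2)

Final answer: (1/10 + 3*I/10)*cosh(2)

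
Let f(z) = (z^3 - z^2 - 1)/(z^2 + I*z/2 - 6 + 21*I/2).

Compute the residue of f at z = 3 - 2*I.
116/193 - 1026*I/193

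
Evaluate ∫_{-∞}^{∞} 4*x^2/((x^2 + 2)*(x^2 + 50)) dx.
Let f(z) = 4*z^2/((z^2 + 2)*(z^2 + 50)). The denominator has no real zeros and deg Q - deg P = 2 ≥ 2, so the integral of f over the upper semicircle |z| = R tends to 0 as R → ∞. Closing the contour in the upper half-plane,
  ∫_{-∞}^{∞} f(x) dx = 2πi · Σ Res(f, z_k)  over the poles with Im z_k > 0.

Zeros of the denominator: z^2 + 50 = 0 gives z = ±5*sqrt(2)*I; z^2 + 2 = 0 gives z = ±sqrt(2)*I.
Upper half-plane: z = sqrt(2)*I, z = 5*sqrt(2)*I (simple).

Each pole is a simple zero of Q(z) = z^4 + 52*z^2 + 100, so Res(f, z₀) = P(z₀)/Q'(z₀) with P(z) = 4*z^2, Q'(z) = 4*z^3 + 104*z:
  Res(f, sqrt(2)*I) = (-8)/(96*sqrt(2)*I) = sqrt(2)*I/24
  Res(f, 5*sqrt(2)*I) = (-200)/(-480*sqrt(2)*I) = -5*sqrt(2)*I/24

Sum of residues: -sqrt(2)*I/6
∫_{-∞}^{∞} f(x) dx = 2πi · (-sqrt(2)*I/6) = sqrt(2)*pi/3

Final answer: sqrt(2)*pi/3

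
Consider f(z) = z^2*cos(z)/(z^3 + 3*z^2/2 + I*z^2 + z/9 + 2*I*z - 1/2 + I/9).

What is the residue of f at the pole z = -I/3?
Write f(z) = P(z)/Q(z) with P(z) = z^2*cos(z) and Q(z) = z^3 + 3*z^2/2 + I*z^2 + z/9 + 2*I*z - 1/2 + I/9.
The denominator factors as Q(z) = (z + 3/2 - I/3)*(z + I/3)*(z + I), so z = -I/3 is a simple zero of Q and P is analytic there; z = -I/3 is therefore a simple pole and
  Res(f, z₀) = P(z₀)/Q'(z₀).

Q'(z) = 3*z^2 + 3*z + 2*I*z + 1/9 + 2*I, so Q'(-I/3) = 4/9 + I.
P(-I/3) = -cosh(1/3)/9.

Res(f, -I/3) = (-cosh(1/3)/9)/(4/9 + I) = (-4/97 + 9*I/97)*cosh(1/3)

Final answer: (-4/97 + 9*I/97)*cosh(1/3)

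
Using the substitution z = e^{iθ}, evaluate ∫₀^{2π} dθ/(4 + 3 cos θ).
Let J = ∫₀^{2π} dθ/(4 + 3 cos θ).
Put z = e^{iθ}: then cos θ = (z + 1/z)/2, dθ = dz/(iz), and z runs once counterclockwise around |z| = 1:
  J = ∮_{|z|=1} 1/(4 + 3*(z + 1/z)/2) · dz/(iz) = (2/i) ∮_{|z|=1} dz/(3*z^2 + 8*z + 3).
The roots of 3*z^2 + 8*z + 3 are z = (-4 ± sqrt(4^2 - 3^2))/3, with sqrt(7) = sqrt(7); their product is 1, so only z₊ = -4/3 + sqrt(7)/3 lies inside the unit circle (z₋ = -4/3 - sqrt(7)/3 lies outside).
z₊ is a simple zero of q(z) = 3*z^2 + 8*z + 3, so Res(1/q, z₊) = 1/q'(z₊) with q'(z) = 6*z + 8; and q'(z₊) = 3*(z₊ - z₋) = 2*sqrt(7).
Therefore J = (2/i) · 2πi · 1/(2*sqrt(7)) = 2*pi/(sqrt(7)) = 2*sqrt(7)*pi/7

Final answer: 2*sqrt(7)*pi/7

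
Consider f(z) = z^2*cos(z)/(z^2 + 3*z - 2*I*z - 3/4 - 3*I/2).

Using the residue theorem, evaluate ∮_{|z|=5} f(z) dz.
pi*(1/20 - 3*I/20)*cosh(1/2) + pi*(-81/20 - 117*I/20)*cos(3 - 3*I/2)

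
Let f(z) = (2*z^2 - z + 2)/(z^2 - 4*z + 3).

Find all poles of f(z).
The singularities of f are the zeros of the denominator. Factoring,
  z^2 - 4*z + 3 = (z - 1)*(z - 3)
so the candidates are z = 1, z = 3.

Check the numerator P(z) = 2*z^2 - z + 2 at each one:
  P(1) = 3 ≠ 0, so z = 1 is a (simple) pole.
  P(3) = 17 ≠ 0, so z = 3 is a (simple) pole.

Poles of f: {1, 3}

Final answer: {1, 3}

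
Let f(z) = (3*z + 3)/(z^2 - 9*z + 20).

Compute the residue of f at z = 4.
Write f(z) = P(z)/Q(z) with P(z) = 3*z + 3 and Q(z) = z^2 - 9*z + 20.
The denominator factors as Q(z) = (z - 4)*(z - 5), so z = 4 is a simple zero of Q and P is analytic there; z = 4 is therefore a simple pole and
  Res(f, z₀) = P(z₀)/Q'(z₀).

Q'(z) = 2*z - 9, so Q'(4) = -1.
P(4) = 15.

Res(f, 4) = (15)/(-1) = -15

Final answer: -15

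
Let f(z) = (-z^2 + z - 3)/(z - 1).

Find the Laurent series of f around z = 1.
-3/(z - 1) - 1 - (z - 1)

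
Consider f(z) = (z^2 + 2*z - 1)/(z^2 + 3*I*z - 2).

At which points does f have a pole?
{-2*I, -I}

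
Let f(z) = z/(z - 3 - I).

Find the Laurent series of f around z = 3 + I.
(3 + I)/(z - 3 - I) + 1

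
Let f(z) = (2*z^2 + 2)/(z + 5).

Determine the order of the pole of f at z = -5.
Factor the denominator:
  z + 5 = (z + 5)

The numerator P(z) = 2*z^2 + 2 has P(-5) = 52 ≠ 0, so no factor of (z + 5) cancels.
Near z = -5 we can therefore write f(z) = g(z)/(z + 5) with g analytic at -5 and g(-5) ≠ 0 (g is just the numerator).

Hence z = -5 is a pole of order 1.

Final answer: 1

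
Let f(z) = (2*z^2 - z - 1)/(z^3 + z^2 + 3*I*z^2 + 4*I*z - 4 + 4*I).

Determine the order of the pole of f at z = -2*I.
Factor the denominator:
  z^3 + z^2 + 3*I*z^2 + 4*I*z - 4 + 4*I = (z + 2*I)^2*(z + 1 - I)

The numerator P(z) = 2*z^2 - z - 1 has P(-2*I) = -9 + 2*I ≠ 0, so no factor of (z + 2*I) cancels.
Near z = -2*I we can therefore write f(z) = g(z)/(z + 2*I)^2 with g analytic at -2*I and g(-2*I) ≠ 0 (g is the numerator divided by the remaining denominator factors).

Hence z = -2*I is a pole of order 2.

Final answer: 2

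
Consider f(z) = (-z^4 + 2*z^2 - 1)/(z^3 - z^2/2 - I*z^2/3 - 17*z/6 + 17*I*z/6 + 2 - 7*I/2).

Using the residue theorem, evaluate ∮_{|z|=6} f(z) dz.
By the residue theorem, ∮_C f(z) dz = 2πi · (sum of the residues of f at the poles inside |z| = 6).

The denominator factors as (z - 3/2)*(z - 1 + 2*I/3)*(z + 2 - I), so the singularities of f are simple poles at z = 3/2, z = 1 - 2*I/3, z = -2 + I.
  |3/2|² = 9/4 < 36 = 6², so this pole is inside the contour.
  |1 - 2*I/3|² = 13/9 < 36 = 6², so this pole is inside the contour.
  |-2 + I|² = 5 < 36 = 6², so this pole is inside the contour.

With P(z) = -z^4 + 2*z^2 - 1 and Q(z) = z^3 - z^2/2 - I*z^2/3 - 17*z/6 + 17*I*z/6 + 2 - 7*I/2, each pole is simple, so Res(f, z₀) = P(z₀)/Q'(z₀) with Q'(z) = 3*z^2 - z - 2*I*z/3 - 17/6 + 17*I/6.
  Res(f, 3/2) = P(3/2)/Q'(3/2) = (-25/16)/(29/12 + 11*I/6) = -87/212 + 33*I/106
  Res(f, 1 - 2*I/3) = P(1 - 2*I/3)/Q'(1 - 2*I/3) = (128/81 - 32*I/27)/(-47/18 - 7*I/6) = -160/477 + 32*I/53
  Res(f, -2 + I) = P(-2 + I)/Q'(-2 + I) = (12 + 16*I)/(53/6 - 53*I/6) = -12/53 + 84*I/53

Sum of residues inside C: -35/36 + 5*I/2
∮_C f(z) dz = 2πi · (-35/36 + 5*I/2) = pi*(-5 - 35*I/18)

Final answer: pi*(-5 - 35*I/18)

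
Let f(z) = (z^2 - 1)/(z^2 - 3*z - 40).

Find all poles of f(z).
The singularities of f are the zeros of the denominator. Factoring,
  z^2 - 3*z - 40 = (z + 5)*(z - 8)
so the candidates are z = -5, z = 8.

Check the numerator P(z) = z^2 - 1 at each one:
  P(-5) = 24 ≠ 0, so z = -5 is a (simple) pole.
  P(8) = 63 ≠ 0, so z = 8 is a (simple) pole.

Poles of f: {-5, 8}

Final answer: {-5, 8}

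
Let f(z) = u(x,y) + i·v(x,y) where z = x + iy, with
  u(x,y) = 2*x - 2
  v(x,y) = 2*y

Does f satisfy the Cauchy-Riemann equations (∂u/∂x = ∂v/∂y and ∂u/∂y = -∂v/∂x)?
∂u/∂x = 2
∂v/∂y = 2
∂u/∂y = 0
∂v/∂x = 0
∂u/∂x = ∂v/∂y and ∂u/∂y = -∂v/∂x hold identically; f is analytic.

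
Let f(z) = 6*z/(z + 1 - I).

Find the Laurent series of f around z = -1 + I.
Put w = z - (-1 + I), i.e. z = w - 1 + I. The denominator is w, so it suffices to rewrite the numerator in powers of w.

P(z) = 6*z
P(w - 1 + I) = -6 + 6*I + 6*w

Dividing each term by w:
  f = (-6 + 6*I)/w + 6

Substituting back w = z + 1 - I:
  f(z) = (-6 + 6*I)/(z + 1 - I) + 6

The series is finite because the numerator is a polynomial; the negative powers form the principal part, and the coefficient of 1/(z + 1 - I) gives Res(f, -1 + I) = -6 + 6*I.

Final answer: (-6 + 6*I)/(z + 1 - I) + 6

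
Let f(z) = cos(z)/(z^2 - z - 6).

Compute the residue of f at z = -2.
Write f(z) = P(z)/Q(z) with P(z) = cos(z) and Q(z) = z^2 - z - 6.
The denominator factors as Q(z) = (z + 2)*(z - 3), so z = -2 is a simple zero of Q and P is analytic there; z = -2 is therefore a simple pole and
  Res(f, z₀) = P(z₀)/Q'(z₀).

Q'(z) = 2*z - 1, so Q'(-2) = -5.
P(-2) = cos(2).

Res(f, -2) = (cos(2))/(-5) = -cos(2)/5

Final answer: -cos(2)/5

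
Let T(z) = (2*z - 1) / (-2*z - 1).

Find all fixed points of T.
T(z) = z means 2*z - 1 = z*(-2*z - 1), i.e.
  -2*z^2 - 3*z + 1 = 0.
Discriminant: (-3)^2 - 4*(-2)*(1) = 17, so the roots are real.
  z = (3 ± sqrt(17))/(2*(-2))
Fixed points: {-sqrt(17)/4 - 3/4, -3/4 + sqrt(17)/4}

Final answer: {-sqrt(17)/4 - 3/4, -3/4 + sqrt(17)/4}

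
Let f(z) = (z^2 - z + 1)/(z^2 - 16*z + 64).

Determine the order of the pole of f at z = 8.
Factor the denominator:
  z^2 - 16*z + 64 = (z - 8)^2

The numerator P(z) = z^2 - z + 1 has P(8) = 57 ≠ 0, so no factor of (z - 8) cancels.
Near z = 8 we can therefore write f(z) = g(z)/(z - 8)^2 with g analytic at 8 and g(8) ≠ 0 (g is just the numerator).

Hence z = 8 is a pole of order 2.

Final answer: 2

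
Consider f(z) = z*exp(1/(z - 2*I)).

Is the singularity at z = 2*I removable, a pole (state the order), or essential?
Let u = z - 2*I. Then
  e^(1/u) = Σ_{k≥0} (1)^k/(k!·u^k) = 1 + 1/u + 1/(2*u^2) + 1/(6*u^3) + ...
which has infinitely many negative powers of u, so exp(1/(z - 2*I)) has an essential singularity at z = 2*I.
The extra factor z is a nonzero polynomial; if the product had at most a pole at z = 2*I, dividing by that polynomial would leave exp(1/(z - 2*I)) with at most a pole too — contradiction. (Equivalently, the product's Laurent series still has infinitely many negative powers.)
So the singularity is essential.

Final answer: essential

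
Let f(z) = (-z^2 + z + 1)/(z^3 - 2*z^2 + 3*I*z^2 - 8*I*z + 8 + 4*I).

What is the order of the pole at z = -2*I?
Factor the denominator:
  z^3 - 2*z^2 + 3*I*z^2 - 8*I*z + 8 + 4*I = (z + 2*I)^2*(z - 2 - I)

The numerator P(z) = -z^2 + z + 1 has P(-2*I) = 5 - 2*I ≠ 0, so no factor of (z + 2*I) cancels.
Near z = -2*I we can therefore write f(z) = g(z)/(z + 2*I)^2 with g analytic at -2*I and g(-2*I) ≠ 0 (g is the numerator divided by the remaining denominator factors).

Hence z = -2*I is a pole of order 2.

Final answer: 2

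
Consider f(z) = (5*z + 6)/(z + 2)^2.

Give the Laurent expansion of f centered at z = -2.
Put w = z - (-2), i.e. z = w - 2. The denominator is w^2, so it suffices to rewrite the numerator in powers of w.

P(z) = 5*z + 6
P(w - 2) = -4 + 5*w

Dividing each term by w^2:
  f = -4/w^2 + 5/w

Substituting back w = z + 2:
  f(z) = -4/(z + 2)^2 + 5/(z + 2)

The series is finite because the numerator is a polynomial; the negative powers form the principal part, and the coefficient of 1/(z + 2) gives Res(f, -2) = 5.

Final answer: -4/(z + 2)^2 + 5/(z + 2)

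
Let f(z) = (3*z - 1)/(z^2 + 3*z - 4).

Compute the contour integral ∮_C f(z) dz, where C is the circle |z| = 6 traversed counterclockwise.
By the residue theorem, ∮_C f(z) dz = 2πi · (sum of the residues of f at the poles inside |z| = 6).

The denominator factors as (z + 4)*(z - 1), so the singularities of f are simple poles at z = -4, z = 1.
  |-4|² = 16 < 36 = 6², so this pole is inside the contour.
  |1|² = 1 < 36 = 6², so this pole is inside the contour.

With P(z) = 3*z - 1 and Q(z) = z^2 + 3*z - 4, each pole is simple, so Res(f, z₀) = P(z₀)/Q'(z₀) with Q'(z) = 2*z + 3.
  Res(f, -4) = P(-4)/Q'(-4) = (-13)/(-5) = 13/5
  Res(f, 1) = P(1)/Q'(1) = (2)/(5) = 2/5

Sum of residues inside C: 3
∮_C f(z) dz = 2πi · (3) = 6*I*pi

Final answer: 6*I*pi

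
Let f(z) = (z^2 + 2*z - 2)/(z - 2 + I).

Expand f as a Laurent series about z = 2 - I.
(5 - 6*I)/(z - 2 + I) + 6 - 2*I + (z - 2 + I)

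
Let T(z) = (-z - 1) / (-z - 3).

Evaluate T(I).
2/5 + I/5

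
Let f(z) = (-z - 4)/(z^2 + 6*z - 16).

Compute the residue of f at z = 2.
Write f(z) = P(z)/Q(z) with P(z) = -z - 4 and Q(z) = z^2 + 6*z - 16.
The denominator factors as Q(z) = (z + 8)*(z - 2), so z = 2 is a simple zero of Q and P is analytic there; z = 2 is therefore a simple pole and
  Res(f, z₀) = P(z₀)/Q'(z₀).

Q'(z) = 2*z + 6, so Q'(2) = 10.
P(2) = -6.

Res(f, 2) = (-6)/(10) = -3/5

Final answer: -3/5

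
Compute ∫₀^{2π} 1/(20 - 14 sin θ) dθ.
Call the integral J. The integrand is 2π-periodic and we integrate over a full period, so shifting θ does not change the value (θ → θ + π/2 turns sin θ into cos θ; θ → θ + π flips the sign of the trig term). Hence
  J = ∫₀^{2π} dθ/(20 + 14 cos θ).
Put z = e^{iθ}: then cos θ = (z + 1/z)/2, dθ = dz/(iz), and z runs once counterclockwise around |z| = 1:
  J = ∮_{|z|=1} 1/(20 + 14*(z + 1/z)/2) · dz/(iz) = (2/i) ∮_{|z|=1} dz/(14*z^2 + 40*z + 14).
The roots of 14*z^2 + 40*z + 14 are z = (-20 ± sqrt(20^2 - 14^2))/14, with sqrt(204) = 2*sqrt(51); their product is 1, so only z₊ = -10/7 + sqrt(51)/7 lies inside the unit circle (z₋ = -10/7 - sqrt(51)/7 lies outside).
z₊ is a simple zero of q(z) = 14*z^2 + 40*z + 14, so Res(1/q, z₊) = 1/q'(z₊) with q'(z) = 28*z + 40; and q'(z₊) = 14*(z₊ - z₋) = 4*sqrt(51).
Therefore J = (2/i) · 2πi · 1/(4*sqrt(51)) = 2*pi/(2*sqrt(51)) = sqrt(51)*pi/51

Final answer: sqrt(51)*pi/51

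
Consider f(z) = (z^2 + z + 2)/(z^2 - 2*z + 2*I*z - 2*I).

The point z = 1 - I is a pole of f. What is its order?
Factor the denominator:
  z^2 - 2*z + 2*I*z - 2*I = (z - 1 + I)^2

The numerator P(z) = z^2 + z + 2 has P(1 - I) = 3 - 3*I ≠ 0, so no factor of (z - 1 + I) cancels.
Near z = 1 - I we can therefore write f(z) = g(z)/(z - 1 + I)^2 with g analytic at 1 - I and g(1 - I) ≠ 0 (g is just the numerator).

Hence z = 1 - I is a pole of order 2.

Final answer: 2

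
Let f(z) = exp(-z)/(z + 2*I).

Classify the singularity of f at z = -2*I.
Write f(z) = g(z)/(z + 2*I) with g(z) = exp(-z).
g is entire and g(-2*I) = exp(2*I) ≠ 0, so no factor of (z + 2*I) cancels: the Laurent expansion of f about z = -2*I starts at the power -1, i.e. lim_{z→z₀} (z - z₀) f(z) = exp(2*I) is finite and nonzero.
So z = -2*I is a pole of order 1.

Final answer: pole of order 1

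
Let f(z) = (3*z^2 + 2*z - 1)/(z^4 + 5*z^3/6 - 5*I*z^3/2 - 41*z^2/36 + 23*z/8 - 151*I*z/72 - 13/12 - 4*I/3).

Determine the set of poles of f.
{-3/2 + 3*I/2, I/2, 1/3 - I, 1/3 + 3*I/2}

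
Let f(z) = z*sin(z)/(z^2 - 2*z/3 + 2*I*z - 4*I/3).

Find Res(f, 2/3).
Write f(z) = P(z)/Q(z) with P(z) = z*sin(z) and Q(z) = z^2 - 2*z/3 + 2*I*z - 4*I/3.
The denominator factors as Q(z) = (z + 2*I)*(z - 2/3), so z = 2/3 is a simple zero of Q and P is analytic there; z = 2/3 is therefore a simple pole and
  Res(f, z₀) = P(z₀)/Q'(z₀).

Q'(z) = 2*z - 2/3 + 2*I, so Q'(2/3) = 2/3 + 2*I.
P(2/3) = 2*sin(2/3)/3.

Res(f, 2/3) = (2*sin(2/3)/3)/(2/3 + 2*I) = (1/10 - 3*I/10)*sin(2/3)

Final answer: (1/10 - 3*I/10)*sin(2/3)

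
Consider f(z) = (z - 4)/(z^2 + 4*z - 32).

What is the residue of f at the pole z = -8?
1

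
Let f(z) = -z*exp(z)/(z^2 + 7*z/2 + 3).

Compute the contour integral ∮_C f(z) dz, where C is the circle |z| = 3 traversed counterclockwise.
By the residue theorem, ∮_C f(z) dz = 2πi · (sum of the residues of f at the poles inside |z| = 3).

The denominator factors as (z + 3/2)*(z + 2), so the singularities of f are simple poles at z = -3/2, z = -2.
  |-3/2|² = 9/4 < 9 = 3², so this pole is inside the contour.
  |-2|² = 4 < 9 = 3², so this pole is inside the contour.

With P(z) = -z*exp(z) and Q(z) = z^2 + 7*z/2 + 3, each pole is simple, so Res(f, z₀) = P(z₀)/Q'(z₀) with Q'(z) = 2*z + 7/2.
  Res(f, -3/2) = P(-3/2)/Q'(-3/2) = (3*exp(-3/2)/2)/(1/2) = 3*exp(-3/2)
  Res(f, -2) = P(-2)/Q'(-2) = (2*exp(-2))/(-1/2) = -4*exp(-2)

Sum of residues inside C: -4*exp(-2) + 3*exp(-3/2)
∮_C f(z) dz = 2πi · (-4*exp(-2) + 3*exp(-3/2)) = -8*I*pi*exp(-2) + 6*I*pi*exp(-3/2)

Final answer: -8*I*pi*exp(-2) + 6*I*pi*exp(-3/2)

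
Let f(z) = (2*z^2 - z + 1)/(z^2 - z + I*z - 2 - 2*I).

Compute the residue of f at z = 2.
Write f(z) = P(z)/Q(z) with P(z) = 2*z^2 - z + 1 and Q(z) = z^2 - z + I*z - 2 - 2*I.
The denominator factors as Q(z) = (z + 1 + I)*(z - 2), so z = 2 is a simple zero of Q and P is analytic there; z = 2 is therefore a simple pole and
  Res(f, z₀) = P(z₀)/Q'(z₀).

Q'(z) = 2*z - 1 + I, so Q'(2) = 3 + I.
P(2) = 7.

Res(f, 2) = (7)/(3 + I) = 21/10 - 7*I/10

Final answer: 21/10 - 7*I/10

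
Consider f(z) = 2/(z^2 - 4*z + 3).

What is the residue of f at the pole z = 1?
Write f(z) = P(z)/Q(z) with P(z) = 2 and Q(z) = z^2 - 4*z + 3.
The denominator factors as Q(z) = (z - 1)*(z - 3), so z = 1 is a simple zero of Q and P is analytic there; z = 1 is therefore a simple pole and
  Res(f, z₀) = P(z₀)/Q'(z₀).

Q'(z) = 2*z - 4, so Q'(1) = -2.
P(1) = 2.

Res(f, 1) = (2)/(-2) = -1

Final answer: -1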